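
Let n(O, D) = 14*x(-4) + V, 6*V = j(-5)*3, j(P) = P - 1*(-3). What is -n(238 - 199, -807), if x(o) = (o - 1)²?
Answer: -349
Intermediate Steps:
x(o) = (-1 + o)²
j(P) = 3 + P (j(P) = P + 3 = 3 + P)
V = -1 (V = ((3 - 5)*3)/6 = (-2*3)/6 = (⅙)*(-6) = -1)
n(O, D) = 349 (n(O, D) = 14*(-1 - 4)² - 1 = 14*(-5)² - 1 = 14*25 - 1 = 350 - 1 = 349)
-n(238 - 199, -807) = -1*349 = -349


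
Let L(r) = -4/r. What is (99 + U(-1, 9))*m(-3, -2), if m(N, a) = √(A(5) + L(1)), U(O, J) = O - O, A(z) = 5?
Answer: 99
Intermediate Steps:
U(O, J) = 0
m(N, a) = 1 (m(N, a) = √(5 - 4/1) = √(5 - 4*1) = √(5 - 4) = √1 = 1)
(99 + U(-1, 9))*m(-3, -2) = (99 + 0)*1 = 99*1 = 99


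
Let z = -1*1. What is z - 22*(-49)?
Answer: 1077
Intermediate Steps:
z = -1
z - 22*(-49) = -1 - 22*(-49) = -1 + 1078 = 1077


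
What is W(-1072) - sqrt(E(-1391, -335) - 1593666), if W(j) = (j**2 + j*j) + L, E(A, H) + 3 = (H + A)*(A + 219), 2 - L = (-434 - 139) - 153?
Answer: 2299096 - sqrt(429203) ≈ 2.2984e+6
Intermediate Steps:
L = 728 (L = 2 - ((-434 - 139) - 153) = 2 - (-573 - 153) = 2 - 1*(-726) = 2 + 726 = 728)
E(A, H) = -3 + (219 + A)*(A + H) (E(A, H) = -3 + (H + A)*(A + 219) = -3 + (A + H)*(219 + A) = -3 + (219 + A)*(A + H))
W(j) = 728 + 2*j**2 (W(j) = (j**2 + j*j) + 728 = (j**2 + j**2) + 728 = 2*j**2 + 728 = 728 + 2*j**2)
W(-1072) - sqrt(E(-1391, -335) - 1593666) = (728 + 2*(-1072)**2) - sqrt((-3 + (-1391)**2 + 219*(-1391) + 219*(-335) - 1391*(-335)) - 1593666) = (728 + 2*1149184) - sqrt((-3 + 1934881 - 304629 - 73365 + 465985) - 1593666) = (728 + 2298368) - sqrt(2022869 - 1593666) = 2299096 - sqrt(429203)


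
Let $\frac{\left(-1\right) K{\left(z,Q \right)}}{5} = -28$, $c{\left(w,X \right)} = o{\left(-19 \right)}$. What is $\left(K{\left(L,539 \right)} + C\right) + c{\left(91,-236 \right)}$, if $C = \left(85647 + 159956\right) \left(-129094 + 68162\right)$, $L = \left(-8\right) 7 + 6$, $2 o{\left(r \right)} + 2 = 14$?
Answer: $-14965081850$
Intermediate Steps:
$o{\left(r \right)} = 6$ ($o{\left(r \right)} = -1 + \frac{1}{2} \cdot 14 = -1 + 7 = 6$)
$c{\left(w,X \right)} = 6$
$L = -50$ ($L = -56 + 6 = -50$)
$K{\left(z,Q \right)} = 140$ ($K{\left(z,Q \right)} = \left(-5\right) \left(-28\right) = 140$)
$C = -14965081996$ ($C = 245603 \left(-60932\right) = -14965081996$)
$\left(K{\left(L,539 \right)} + C\right) + c{\left(91,-236 \right)} = \left(140 - 14965081996\right) + 6 = -14965081856 + 6 = -14965081850$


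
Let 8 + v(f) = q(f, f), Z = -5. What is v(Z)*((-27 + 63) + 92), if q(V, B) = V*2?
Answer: -2304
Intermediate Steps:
q(V, B) = 2*V
v(f) = -8 + 2*f
v(Z)*((-27 + 63) + 92) = (-8 + 2*(-5))*((-27 + 63) + 92) = (-8 - 10)*(36 + 92) = -18*128 = -2304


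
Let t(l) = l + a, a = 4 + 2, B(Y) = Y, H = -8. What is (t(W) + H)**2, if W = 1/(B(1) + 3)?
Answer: 49/16 ≈ 3.0625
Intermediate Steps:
a = 6
W = 1/4 (W = 1/(1 + 3) = 1/4 ≈ 0.25000)
t(l) = 6 + l (t(l) = l + 6 = 6 + l)
(t(W) + H)**2 = ((6 + 1/4) - 8)**2 = (25/4 - 8)**2 = (-7/4)**2 = 49/16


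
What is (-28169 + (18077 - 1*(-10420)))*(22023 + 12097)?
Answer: 11191360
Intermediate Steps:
(-28169 + (18077 - 1*(-10420)))*(22023 + 12097) = (-28169 + (18077 + 10420))*34120 = (-28169 + 28497)*34120 = 328*34120 = 11191360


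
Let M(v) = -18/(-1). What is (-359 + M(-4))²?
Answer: 116281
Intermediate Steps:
M(v) = 18 (M(v) = -18*(-1) = 18)
(-359 + M(-4))² = (-359 + 18)² = (-341)² = 116281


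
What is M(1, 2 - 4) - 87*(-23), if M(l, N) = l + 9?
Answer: 2011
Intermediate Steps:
M(l, N) = 9 + l
M(1, 2 - 4) - 87*(-23) = (9 + 1) - 87*(-23) = 10 + 2001 = 2011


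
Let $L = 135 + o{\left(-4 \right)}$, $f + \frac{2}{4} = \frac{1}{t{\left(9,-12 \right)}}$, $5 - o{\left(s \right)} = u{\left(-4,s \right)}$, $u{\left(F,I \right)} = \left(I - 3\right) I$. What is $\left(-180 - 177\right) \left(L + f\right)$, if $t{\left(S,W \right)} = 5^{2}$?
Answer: $- \frac{1990989}{50} \approx -39820.0$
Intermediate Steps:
$u{\left(F,I \right)} = I \left(-3 + I\right)$ ($u{\left(F,I \right)} = \left(-3 + I\right) I = I \left(-3 + I\right)$)
$t{\left(S,W \right)} = 25$
$o{\left(s \right)} = 5 - s \left(-3 + s\right)$
$f = - \frac{23}{50}$ ($f = - \frac{1}{2} + \frac{1}{25} = - \frac{23}{50} \approx -0.46$)
$L = 112$ ($L = 135 + \left(5 - - 4 \left(-3 - 4\right)\right) = 135 + \left(5 - \left(-4\right) \left(-7\right)\right) = 135 + \left(5 - 28\right) = 135 - 23 = 112$)
$\left(-180 - 177\right) \left(L + f\right) = \left(-180 - 177\right) \left(112 - \frac{23}{50}\right) = \left(-357\right) \frac{5577}{50} = - \frac{1990989}{50}$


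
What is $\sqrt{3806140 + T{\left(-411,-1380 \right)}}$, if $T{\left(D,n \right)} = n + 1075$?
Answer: $\sqrt{3805835} \approx 1950.9$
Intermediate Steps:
$T{\left(D,n \right)} = 1075 + n$
$\sqrt{3806140 + T{\left(-411,-1380 \right)}} = \sqrt{3806140 + \left(1075 - 1380\right)} = \sqrt{3806140 - 305} = \sqrt{3805835}$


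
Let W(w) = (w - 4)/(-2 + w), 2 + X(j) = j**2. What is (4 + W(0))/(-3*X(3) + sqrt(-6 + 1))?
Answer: -63/223 - 3*I*sqrt(5)/223 ≈ -0.28251 - 0.030082*I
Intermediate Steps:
X(j) = -2 + j**2
W(w) = (-4 + w)/(-2 + w)
(4 + W(0))/(-3*X(3) + sqrt(-6 + 1)) = (4 + (-4 + 0)/(-2 + 0))/(-3*(-2 + 3**2) + sqrt(-6 + 1)) = (4 - 4/(-2))/(-3*(-2 + 9) + sqrt(-5)) = (4 - 1/2*(-4))/(-3*7 + I*sqrt(5)) = (4 + 2)/(-21 + I*sqrt(5)) = 6/(-21 + I*sqrt(5))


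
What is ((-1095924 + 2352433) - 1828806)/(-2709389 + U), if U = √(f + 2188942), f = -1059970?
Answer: 1550575196533/7340787624349 + 1144594*√282243/7340787624349 ≈ 0.21131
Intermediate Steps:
U = 2*√282243 (U = √(-1059970 + 2188942) = √1128972 = 2*√282243 ≈ 1062.5)
((-1095924 + 2352433) - 1828806)/(-2709389 + U) = ((-1095924 + 2352433) - 1828806)/(-2709389 + 2*√282243) = (1256509 - 1828806)/(-2709389 + 2*√282243) = -572297/(-2709389 + 2*√282243)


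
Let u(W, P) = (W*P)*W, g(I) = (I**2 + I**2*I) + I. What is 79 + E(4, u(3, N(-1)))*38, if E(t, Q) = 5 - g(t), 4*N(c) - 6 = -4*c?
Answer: -2923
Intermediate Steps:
N(c) = 3/2 - c (N(c) = 3/2 + (-4*c)/4 = 3/2 - c)
g(I) = I + I**2 + I**3 (g(I) = (I**2 + I**3) + I = I + I**2 + I**3)
u(W, P) = P*W**2 (u(W, P) = (P*W)*W = P*W**2)
E(t, Q) = 5 - t*(1 + t + t**2)
79 + E(4, u(3, N(-1)))*38 = 79 + (5 - 1*4*(1 + 4 + 4**2))*38 = 79 + (5 - 1*4*(1 + 4 + 16))*38 = 79 + (5 - 1*4*21)*38 = 79 + (5 - 84)*38 = 79 - 79*38 = 79 - 3002 = -2923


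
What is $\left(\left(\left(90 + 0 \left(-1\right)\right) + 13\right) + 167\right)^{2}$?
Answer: $72900$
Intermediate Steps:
$\left(\left(\left(90 + 0 \left(-1\right)\right) + 13\right) + 167\right)^{2} = \left(\left(\left(90 + 0\right) + 13\right) + 167\right)^{2} = \left(\left(90 + 13\right) + 167\right)^{2} = \left(103 + 167\right)^{2} = 270^{2} = 72900$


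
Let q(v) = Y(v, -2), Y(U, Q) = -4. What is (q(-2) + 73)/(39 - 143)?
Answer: -69/104 ≈ -0.66346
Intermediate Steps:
q(v) = -4
(q(-2) + 73)/(39 - 143) = (-4 + 73)/(39 - 143) = 69/(-104) = 69*(-1/104) = -69/104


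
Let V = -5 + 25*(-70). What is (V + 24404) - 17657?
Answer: 4992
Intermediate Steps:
V = -1755 (V = -5 - 1750 = -1755)
(V + 24404) - 17657 = (-1755 + 24404) - 17657 = 22649 - 17657 = 4992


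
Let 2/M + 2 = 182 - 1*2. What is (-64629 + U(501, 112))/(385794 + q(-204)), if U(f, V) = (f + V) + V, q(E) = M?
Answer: -5687456/34335667 ≈ -0.16564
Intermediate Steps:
M = 1/89 (M = 2/(-2 + (182 - 1*2)) = 2/(-2 + (182 - 2)) = 2/(-2 + 180) = 2/178 = 2*(1/178) = 1/89 ≈ 0.011236)
q(E) = 1/89
U(f, V) = f + 2*V (U(f, V) = (V + f) + V = f + 2*V)
(-64629 + U(501, 112))/(385794 + q(-204)) = (-64629 + (501 + 2*112))/(385794 + 1/89) = (-64629 + (501 + 224))/(34335667/89) = (-64629 + 725)*(89/34335667) = -63904*89/34335667 = -5687456/34335667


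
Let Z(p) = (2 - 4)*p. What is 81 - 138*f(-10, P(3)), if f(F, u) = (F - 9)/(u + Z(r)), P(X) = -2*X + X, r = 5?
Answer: -1569/13 ≈ -120.69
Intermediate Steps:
Z(p) = -2*p
P(X) = -X
f(F, u) = (-9 + F)/(-10 + u) (f(F, u) = (F - 9)/(u - 2*5) = (-9 + F)/(u - 10) = (-9 + F)/(-10 + u))
81 - 138*f(-10, P(3)) = 81 - 138*(-9 - 10)/(-10 - 1*3) = 81 - 138*(-19)/(-10 - 3) = 81 - 138*(-19)/(-13) = 81 - (-138)*(-19)/13 = 81 - 138*19/13 = 81 - 2622/13 = -1569/13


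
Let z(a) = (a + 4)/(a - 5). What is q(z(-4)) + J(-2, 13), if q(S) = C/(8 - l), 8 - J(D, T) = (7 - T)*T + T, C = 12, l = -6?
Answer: 517/7 ≈ 73.857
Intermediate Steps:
z(a) = (4 + a)/(-5 + a)
J(D, T) = 8 - T - T*(7 - T) (J(D, T) = 8 - ((7 - T)*T + T) = 8 - (T*(7 - T) + T) = 8 - (T + T*(7 - T)) = 8 + (-T - T*(7 - T)) = 8 - T - T*(7 - T))
q(S) = 6/7 (q(S) = 12/(8 - 1*(-6)) = 12/(8 + 6) = 12/14 = 12*(1/14) = 6/7)
q(z(-4)) + J(-2, 13) = 6/7 + (8 + 13**2 - 8*13) = 6/7 + (8 + 169 - 104) = 6/7 + 73 = 517/7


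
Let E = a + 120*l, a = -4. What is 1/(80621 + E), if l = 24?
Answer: 1/83497 ≈ 1.1976e-5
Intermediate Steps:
E = 2876 (E = -4 + 120*24 = -4 + 2880 = 2876)
1/(80621 + E) = 1/(80621 + 2876) = 1/83497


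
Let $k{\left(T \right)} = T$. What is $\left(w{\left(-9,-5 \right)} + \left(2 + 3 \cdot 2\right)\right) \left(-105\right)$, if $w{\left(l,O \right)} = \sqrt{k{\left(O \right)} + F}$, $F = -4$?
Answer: $-840 - 315 i \approx -840.0 - 315.0 i$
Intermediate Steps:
$w{\left(l,O \right)} = \sqrt{-4 + O}$ ($w{\left(l,O \right)} = \sqrt{O - 4} = \sqrt{-4 + O}$)
$\left(w{\left(-9,-5 \right)} + \left(2 + 3 \cdot 2\right)\right) \left(-105\right) = \left(\sqrt{-4 - 5} + \left(2 + 3 \cdot 2\right)\right) \left(-105\right) = \left(\sqrt{-9} + \left(2 + 6\right)\right) \left(-105\right) = \left(3 i + 8\right) \left(-105\right) = \left(8 + 3 i\right) \left(-105\right) = -840 - 315 i$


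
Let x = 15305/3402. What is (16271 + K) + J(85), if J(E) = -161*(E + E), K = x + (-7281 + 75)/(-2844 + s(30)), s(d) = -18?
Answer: -1999951151/180306 ≈ -11092.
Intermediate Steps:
x = 15305/3402 (x = 15305*(1/3402) = 15305/3402 ≈ 4.4988)
K = 1265143/180306 (K = 15305/3402 + (-7281 + 75)/(-2844 - 18) = 15305/3402 - 7206/(-2862) = 15305/3402 - 7206*(-1/2862) = 15305/3402 + 1201/477 = 1265143/180306 ≈ 7.0166)
J(E) = -322*E
(16271 + K) + J(85) = (16271 + 1265143/180306) - 322*85 = 2935024069/180306 - 27370 = -1999951151/180306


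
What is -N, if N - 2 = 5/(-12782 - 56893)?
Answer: -27869/13935 ≈ -1.9999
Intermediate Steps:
N = 27869/13935 (N = 2 + 5/(-12782 - 56893) = 2 + 5/(-69675) = 2 - 1/69675*5 = 2 - 1/13935 = 27869/13935 ≈ 1.9999)
-N = -1*27869/13935 = -27869/13935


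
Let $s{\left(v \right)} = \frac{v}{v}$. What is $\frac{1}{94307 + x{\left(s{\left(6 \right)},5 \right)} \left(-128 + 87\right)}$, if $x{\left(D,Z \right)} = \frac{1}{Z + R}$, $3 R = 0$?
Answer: $\frac{5}{471494} \approx 1.0605 \cdot 10^{-5}$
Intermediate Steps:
$s{\left(v \right)} = 1$
$R = 0$ ($R = \frac{1}{3} \cdot 0 = 0$)
$x{\left(D,Z \right)} = \frac{1}{Z}$ ($x{\left(D,Z \right)} = \frac{1}{Z + 0} = \frac{1}{Z}$)
$\frac{1}{94307 + x{\left(s{\left(6 \right)},5 \right)} \left(-128 + 87\right)} = \frac{1}{94307 + \frac{-128 + 87}{5}} = \frac{1}{94307 + \frac{1}{5} \left(-41\right)} = \frac{1}{94307 - \frac{41}{5}} = \frac{1}{\frac{471494}{5}} = \frac{5}{471494}$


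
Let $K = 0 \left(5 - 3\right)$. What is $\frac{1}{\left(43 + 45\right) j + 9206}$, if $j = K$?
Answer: $\frac{1}{9206} \approx 0.00010862$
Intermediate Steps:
$K = 0$ ($K = 0 \cdot 2 = 0$)
$j = 0$
$\frac{1}{\left(43 + 45\right) j + 9206} = \frac{1}{\left(43 + 45\right) 0 + 9206} = \frac{1}{88 \cdot 0 + 9206} = \frac{1}{0 + 9206} = \frac{1}{9206}$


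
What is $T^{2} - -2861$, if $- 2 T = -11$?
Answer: $\frac{11565}{4} \approx 2891.3$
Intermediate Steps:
$T = \frac{11}{2}$ ($T = \left(- \frac{1}{2}\right) \left(-11\right) = \frac{11}{2} \approx 5.5$)
$T^{2} - -2861 = \left(\frac{11}{2}\right)^{2} - -2861 = \frac{121}{4} + 2861 = \frac{11565}{4}$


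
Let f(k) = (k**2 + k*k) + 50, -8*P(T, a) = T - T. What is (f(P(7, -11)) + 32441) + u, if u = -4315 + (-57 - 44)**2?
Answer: 38377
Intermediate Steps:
P(T, a) = 0 (P(T, a) = -(T - T)/8 = -1/8*0 = 0)
f(k) = 50 + 2*k**2 (f(k) = (k**2 + k**2) + 50 = 2*k**2 + 50 = 50 + 2*k**2)
u = 5886 (u = -4315 + (-101)**2 = -4315 + 10201 = 5886)
(f(P(7, -11)) + 32441) + u = ((50 + 2*0**2) + 32441) + 5886 = ((50 + 2*0) + 32441) + 5886 = ((50 + 0) + 32441) + 5886 = (50 + 32441) + 5886 = 32491 + 5886 = 38377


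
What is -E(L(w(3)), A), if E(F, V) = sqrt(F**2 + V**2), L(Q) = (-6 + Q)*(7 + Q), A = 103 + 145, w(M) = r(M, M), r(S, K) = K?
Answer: -2*sqrt(15601) ≈ -249.81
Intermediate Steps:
w(M) = M
A = 248
-E(L(w(3)), A) = -sqrt((-42 + 3 + 3**2)**2 + 248**2) = -sqrt((-42 + 3 + 9)**2 + 61504) = -sqrt((-30)**2 + 61504) = -sqrt(900 + 61504) = -sqrt(62404) = -2*sqrt(15601)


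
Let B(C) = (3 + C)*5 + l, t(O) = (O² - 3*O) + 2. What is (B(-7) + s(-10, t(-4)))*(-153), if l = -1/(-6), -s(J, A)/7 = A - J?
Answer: 91749/2 ≈ 45875.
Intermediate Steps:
t(O) = 2 + O² - 3*O
s(J, A) = -7*A + 7*J (s(J, A) = -7*(A - J) = -7*A + 7*J)
l = ⅙ (l = -1*(-⅙) = ⅙ ≈ 0.16667)
B(C) = 91/6 + 5*C (B(C) = (3 + C)*5 + ⅙ = (15 + 5*C) + ⅙ = 91/6 + 5*C)
(B(-7) + s(-10, t(-4)))*(-153) = ((91/6 + 5*(-7)) + (-7*(2 + (-4)² - 3*(-4)) + 7*(-10)))*(-153) = ((91/6 - 35) + (-7*(2 + 16 + 12) - 70))*(-153) = (-119/6 + (-7*30 - 70))*(-153) = (-119/6 + (-210 - 70))*(-153) = (-119/6 - 280)*(-153) = -1799/6*(-153) = 91749/2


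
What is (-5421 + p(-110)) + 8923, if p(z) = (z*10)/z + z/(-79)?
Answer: 277558/79 ≈ 3513.4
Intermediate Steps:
p(z) = 10 - z/79 (p(z) = (10*z)/z + z*(-1/79) = 10 - z/79)
(-5421 + p(-110)) + 8923 = (-5421 + (10 - 1/79*(-110))) + 8923 = (-5421 + (10 + 110/79)) + 8923 = (-5421 + 900/79) + 8923 = -427359/79 + 8923 = 277558/79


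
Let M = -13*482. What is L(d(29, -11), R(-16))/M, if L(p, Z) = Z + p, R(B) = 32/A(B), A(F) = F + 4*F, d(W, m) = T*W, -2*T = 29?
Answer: 4209/62660 ≈ 0.067172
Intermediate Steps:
T = -29/2 (T = -½*29 = -29/2 ≈ -14.500)
d(W, m) = -29*W/2
A(F) = 5*F
M = -6266
R(B) = 32/(5*B) (R(B) = 32/((5*B)) = 32*(1/(5*B)) = 32/(5*B))
L(d(29, -11), R(-16))/M = ((32/5)/(-16) - 29/2*29)/(-6266) = ((32/5)*(-1/16) - 841/2)*(-1/6266) = (-⅖ - 841/2)*(-1/6266) = -4209/10*(-1/6266) = 4209/62660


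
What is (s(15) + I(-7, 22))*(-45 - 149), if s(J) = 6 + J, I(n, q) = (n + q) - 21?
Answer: -2910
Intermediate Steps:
I(n, q) = -21 + n + q
(s(15) + I(-7, 22))*(-45 - 149) = ((6 + 15) + (-21 - 7 + 22))*(-45 - 149) = (21 - 6)*(-194) = 15*(-194) = -2910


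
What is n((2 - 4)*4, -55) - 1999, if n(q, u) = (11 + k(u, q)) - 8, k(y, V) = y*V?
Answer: -1556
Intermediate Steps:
k(y, V) = V*y
n(q, u) = 3 + q*u (n(q, u) = (11 + q*u) - 8 = 3 + q*u)
n((2 - 4)*4, -55) - 1999 = (3 + ((2 - 4)*4)*(-55)) - 1999 = (3 - 2*4*(-55)) - 1999 = (3 - 8*(-55)) - 1999 = (3 + 440) - 1999 = 443 - 1999 = -1556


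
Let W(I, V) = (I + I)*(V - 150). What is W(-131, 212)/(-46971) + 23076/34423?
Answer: 1643070008/1616882733 ≈ 1.0162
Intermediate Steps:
W(I, V) = 2*I*(-150 + V) (W(I, V) = (2*I)*(-150 + V) = 2*I*(-150 + V))
W(-131, 212)/(-46971) + 23076/34423 = (2*(-131)*(-150 + 212))/(-46971) + 23076/34423 = (2*(-131)*62)*(-1/46971) + 23076*(1/34423) = -16244*(-1/46971) + 23076/34423 = 16244/46971 + 23076/34423 = 1643070008/1616882733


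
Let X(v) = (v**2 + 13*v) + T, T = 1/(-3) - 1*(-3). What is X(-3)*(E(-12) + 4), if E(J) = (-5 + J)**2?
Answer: -24026/3 ≈ -8008.7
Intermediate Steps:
T = 8/3 (T = -1/3 + 3 = 8/3 ≈ 2.6667)
X(v) = 8/3 + v**2 + 13*v (X(v) = (v**2 + 13*v) + 8/3 = 8/3 + v**2 + 13*v)
X(-3)*(E(-12) + 4) = (8/3 + (-3)**2 + 13*(-3))*((-5 - 12)**2 + 4) = (8/3 + 9 - 39)*((-17)**2 + 4) = -82*(289 + 4)/3 = -82/3*293 = -24026/3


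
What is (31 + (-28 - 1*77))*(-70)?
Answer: 5180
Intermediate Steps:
(31 + (-28 - 1*77))*(-70) = (31 + (-28 - 77))*(-70) = (31 - 105)*(-70) = -74*(-70) = 5180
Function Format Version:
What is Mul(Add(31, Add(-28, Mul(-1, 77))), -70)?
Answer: 5180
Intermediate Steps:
Mul(Add(31, Add(-28, Mul(-1, 77))), -70) = Mul(Add(31, Add(-28, -77)), -70) = Mul(Add(31, -105), -70) = Mul(-74, -70) = 5180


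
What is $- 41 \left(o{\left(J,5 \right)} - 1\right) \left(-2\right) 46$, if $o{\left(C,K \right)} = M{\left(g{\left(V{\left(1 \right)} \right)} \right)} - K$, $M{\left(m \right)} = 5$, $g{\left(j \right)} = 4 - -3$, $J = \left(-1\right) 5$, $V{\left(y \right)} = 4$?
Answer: $-3772$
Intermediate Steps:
$J = -5$
$g{\left(j \right)} = 7$ ($g{\left(j \right)} = 4 + 3 = 7$)
$o{\left(C,K \right)} = 5 - K$
$- 41 \left(o{\left(J,5 \right)} - 1\right) \left(-2\right) 46 = - 41 \left(\left(5 - 5\right) - 1\right) \left(-2\right) 46 = - 41 \left(0 - 1\right) \left(-2\right) 46 = - 41 \left(\left(-1\right) \left(-2\right)\right) 46 = \left(-41\right) 2 \cdot 46 = \left(-82\right) 46 = -3772$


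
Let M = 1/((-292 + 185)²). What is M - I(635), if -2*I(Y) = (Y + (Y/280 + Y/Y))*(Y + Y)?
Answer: 259855720501/641144 ≈ 4.0530e+5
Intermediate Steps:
M = 1/11449 (M = 1/((-107)²) = 1/11449 ≈ 8.7344e-5)
I(Y) = -Y*(1 + 281*Y/280) (I(Y) = -(Y + (Y/280 + Y/Y))*(Y + Y)/2 = -(Y + (Y*(1/280) + 1))*2*Y/2 = -(Y + (Y/280 + 1))*2*Y/2 = -(Y + (1 + Y/280))*2*Y/2 = -(1 + 281*Y/280)*2*Y/2 = -Y*(1 + 281*Y/280))
M - I(635) = 1/11449 - (-1)*635*(280 + 281*635)/280 = 1/11449 - (-1)*635*(280 + 178435)/280 = 1/11449 - (-1)*635*178715/280 = 1/11449 - 1*(-22696805/56) = 1/11449 + 22696805/56 = 259855720501/641144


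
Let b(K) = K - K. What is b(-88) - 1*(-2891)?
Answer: 2891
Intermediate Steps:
b(K) = 0
b(-88) - 1*(-2891) = 0 - 1*(-2891) = 0 + 2891 = 2891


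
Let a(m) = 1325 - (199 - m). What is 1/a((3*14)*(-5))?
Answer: 1/916 ≈ 0.0010917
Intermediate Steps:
a(m) = 1126 + m (a(m) = 1325 + (-199 + m) = 1126 + m)
1/a((3*14)*(-5)) = 1/(1126 + (3*14)*(-5)) = 1/(1126 + 42*(-5)) = 1/(1126 - 210) = 1/916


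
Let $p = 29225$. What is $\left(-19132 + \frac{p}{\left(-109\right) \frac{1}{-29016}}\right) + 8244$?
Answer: $\frac{846805808}{109} \approx 7.7689 \cdot 10^{6}$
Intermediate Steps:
$\left(-19132 + \frac{p}{\left(-109\right) \frac{1}{-29016}}\right) + 8244 = \left(-19132 + \frac{29225}{\left(-109\right) \frac{1}{-29016}}\right) + 8244 = \left(-19132 + \frac{29225}{\left(-109\right) \left(- \frac{1}{29016}\right)}\right) + 8244 = \left(-19132 + \frac{29225}{\frac{109}{29016}}\right) + 8244 = \left(-19132 + 29225 \cdot \frac{29016}{109}\right) + 8244 = \left(-19132 + \frac{847992600}{109}\right) + 8244 = \frac{845907212}{109} + 8244 = \frac{846805808}{109}$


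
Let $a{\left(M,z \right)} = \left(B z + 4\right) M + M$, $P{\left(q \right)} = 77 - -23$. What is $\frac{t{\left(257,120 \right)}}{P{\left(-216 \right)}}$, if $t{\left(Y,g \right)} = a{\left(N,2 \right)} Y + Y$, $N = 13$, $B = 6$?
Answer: $\frac{28527}{50} \approx 570.54$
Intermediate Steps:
$P{\left(q \right)} = 100$ ($P{\left(q \right)} = 77 + 23 = 100$)
$a{\left(M,z \right)} = M + M \left(4 + 6 z\right)$ ($a{\left(M,z \right)} = \left(6 z + 4\right) M + M = \left(4 + 6 z\right) M + M = M \left(4 + 6 z\right) + M = M + M \left(4 + 6 z\right)$)
$t{\left(Y,g \right)} = 222 Y$ ($t{\left(Y,g \right)} = 13 \left(5 + 6 \cdot 2\right) Y + Y = 13 \left(5 + 12\right) Y + Y = 13 \cdot 17 Y + Y = 221 Y + Y = 222 Y$)
$\frac{t{\left(257,120 \right)}}{P{\left(-216 \right)}} = \frac{222 \cdot 257}{100} = 57054 \cdot \frac{1}{100} = \frac{28527}{50}$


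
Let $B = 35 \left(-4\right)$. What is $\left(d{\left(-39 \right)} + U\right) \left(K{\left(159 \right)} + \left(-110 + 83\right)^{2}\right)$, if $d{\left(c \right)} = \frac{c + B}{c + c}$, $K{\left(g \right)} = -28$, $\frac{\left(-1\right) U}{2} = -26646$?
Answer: $\frac{2914025455}{78} \approx 3.7359 \cdot 10^{7}$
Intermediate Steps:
$U = 53292$ ($U = \left(-2\right) \left(-26646\right) = 53292$)
$B = -140$
$d{\left(c \right)} = \frac{-140 + c}{2 c}$ ($d{\left(c \right)} = \frac{c - 140}{c + c} = \frac{-140 + c}{2 c}$)
$\left(d{\left(-39 \right)} + U\right) \left(K{\left(159 \right)} + \left(-110 + 83\right)^{2}\right) = \left(\frac{-140 - 39}{2 \left(-39\right)} + 53292\right) \left(-28 + \left(-110 + 83\right)^{2}\right) = \left(\frac{1}{2} \left(- \frac{1}{39}\right) \left(-179\right) + 53292\right) \left(-28 + \left(-27\right)^{2}\right) = \left(\frac{179}{78} + 53292\right) \left(-28 + 729\right) = \frac{4156955}{78} \cdot 701 = \frac{2914025455}{78}$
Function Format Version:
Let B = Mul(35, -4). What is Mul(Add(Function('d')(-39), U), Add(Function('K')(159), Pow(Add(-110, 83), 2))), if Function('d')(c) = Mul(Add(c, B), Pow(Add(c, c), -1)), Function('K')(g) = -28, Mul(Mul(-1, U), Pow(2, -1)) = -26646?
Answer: Rational(2914025455, 78) ≈ 3.7359e+7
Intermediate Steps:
U = 53292 (U = Mul(-2, -26646) = 53292)
B = -140
Function('d')(c) = Mul(Rational(1, 2), Pow(c, -1), Add(-140, c)) (Function('d')(c) = Mul(Add(c, -140), Pow(Add(c, c), -1)) = Mul(Add(-140, c), Pow(Mul(2, c), -1)) = Mul(Add(-140, c), Mul(Rational(1, 2), Pow(c, -1))) = Mul(Rational(1, 2), Pow(c, -1), Add(-140, c)))
Mul(Add(Function('d')(-39), U), Add(Function('K')(159), Pow(Add(-110, 83), 2))) = Mul(Add(Mul(Rational(1, 2), Pow(-39, -1), Add(-140, -39)), 53292), Add(-28, Pow(Add(-110, 83), 2))) = Mul(Add(Mul(Rational(1, 2), Rational(-1, 39), -179), 53292), Add(-28, Pow(-27, 2))) = Mul(Add(Rational(179, 78), 53292), Add(-28, 729)) = Mul(Rational(4156955, 78), 701) = Rational(2914025455, 78)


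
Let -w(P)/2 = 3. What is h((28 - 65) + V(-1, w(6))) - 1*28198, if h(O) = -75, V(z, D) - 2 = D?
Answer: -28273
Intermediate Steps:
w(P) = -6 (w(P) = -2*3 = -6)
V(z, D) = 2 + D
h((28 - 65) + V(-1, w(6))) - 1*28198 = -75 - 1*28198 = -75 - 28198 = -28273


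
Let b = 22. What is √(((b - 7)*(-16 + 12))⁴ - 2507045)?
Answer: √10452955 ≈ 3233.1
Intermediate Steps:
√(((b - 7)*(-16 + 12))⁴ - 2507045) = √(((22 - 7)*(-16 + 12))⁴ - 2507045) = √((15*(-4))⁴ - 2507045) = √((-60)⁴ - 2507045) = √(12960000 - 2507045) = √10452955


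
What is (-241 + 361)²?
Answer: 14400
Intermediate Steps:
(-241 + 361)² = 120² = 14400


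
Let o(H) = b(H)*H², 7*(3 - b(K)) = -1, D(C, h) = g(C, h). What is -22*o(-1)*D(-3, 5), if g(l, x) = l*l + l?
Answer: -2904/7 ≈ -414.86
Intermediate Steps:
g(l, x) = l + l² (g(l, x) = l² + l = l + l²)
D(C, h) = C*(1 + C)
b(K) = 22/7 (b(K) = 3 - ⅐*(-1) = 3 + ⅐ = 22/7)
o(H) = 22*H²/7
-22*o(-1)*D(-3, 5) = -22*(22/7)*(-1)²*(-3*(1 - 3)) = -22*(22/7)*1*(-3*(-2)) = -484*6/7 = -22*132/7 = -2904/7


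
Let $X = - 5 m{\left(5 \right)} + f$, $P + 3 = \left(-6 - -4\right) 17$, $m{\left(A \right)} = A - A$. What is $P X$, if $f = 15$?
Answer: $-555$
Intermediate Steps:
$m{\left(A \right)} = 0$
$P = -37$ ($P = -3 + \left(-6 - -4\right) 17 = -3 + \left(-6 + \left(-1 + 5\right)\right) 17 = -3 + \left(-6 + 4\right) 17 = -3 - 34 = -37$)
$X = 15$ ($X = \left(-5\right) 0 + 15 = 0 + 15 = 15$)
$P X = \left(-37\right) 15 = -555$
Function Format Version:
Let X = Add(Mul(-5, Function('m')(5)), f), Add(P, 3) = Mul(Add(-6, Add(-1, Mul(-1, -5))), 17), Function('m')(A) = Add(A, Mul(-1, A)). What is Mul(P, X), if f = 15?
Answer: -555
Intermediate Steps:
Function('m')(A) = 0
P = -37 (P = Add(-3, Mul(Add(-6, Add(-1, Mul(-1, -5))), 17)) = Add(-3, Mul(Add(-6, Add(-1, 5)), 17)) = Add(-3, Mul(Add(-6, 4), 17)) = Add(-3, Mul(-2, 17)) = Add(-3, -34) = -37)
X = 15 (X = Add(Mul(-5, 0), 15) = Add(0, 15) = 15)
Mul(P, X) = Mul(-37, 15) = -555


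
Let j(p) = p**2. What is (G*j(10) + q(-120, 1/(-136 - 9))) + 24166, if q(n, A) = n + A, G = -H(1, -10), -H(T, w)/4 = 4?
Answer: 3718669/145 ≈ 25646.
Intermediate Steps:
H(T, w) = -16 (H(T, w) = -4*4 = -16)
G = 16 (G = -1*(-16) = 16)
q(n, A) = A + n
(G*j(10) + q(-120, 1/(-136 - 9))) + 24166 = (16*10**2 + (1/(-136 - 9) - 120)) + 24166 = (16*100 + (1/(-145) - 120)) + 24166 = (1600 + (-1/145 - 120)) + 24166 = (1600 - 17401/145) + 24166 = 214599/145 + 24166 = 3718669/145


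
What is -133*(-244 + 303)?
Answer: -7847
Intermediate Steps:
-133*(-244 + 303) = -133*59 = -7847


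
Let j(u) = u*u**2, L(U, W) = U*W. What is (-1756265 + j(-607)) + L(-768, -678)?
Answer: -224884104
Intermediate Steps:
j(u) = u**3
(-1756265 + j(-607)) + L(-768, -678) = (-1756265 + (-607)**3) - 768*(-678) = (-1756265 - 223648543) + 520704 = -225404808 + 520704 = -224884104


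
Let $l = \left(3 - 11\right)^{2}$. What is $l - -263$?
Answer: $327$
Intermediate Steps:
$l = 64$ ($l = \left(-8\right)^{2} = 64$)
$l - -263 = 64 - -263 = 64 + 263 = 327$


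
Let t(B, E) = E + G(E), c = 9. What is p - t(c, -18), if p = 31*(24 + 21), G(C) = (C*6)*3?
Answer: 1737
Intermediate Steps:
G(C) = 18*C (G(C) = (6*C)*3 = 18*C)
t(B, E) = 19*E (t(B, E) = E + 18*E = 19*E)
p = 1395 (p = 31*45 = 1395)
p - t(c, -18) = 1395 - 19*(-18) = 1395 - 1*(-342) = 1395 + 342 = 1737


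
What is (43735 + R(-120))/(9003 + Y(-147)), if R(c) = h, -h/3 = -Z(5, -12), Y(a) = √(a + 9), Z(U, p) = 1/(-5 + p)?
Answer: 2231219492/459306833 - 743492*I*√138/1377920499 ≈ 4.8578 - 0.0063386*I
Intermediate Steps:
Y(a) = √(9 + a)
h = -3/17 (h = -(-3)/(-5 - 12) = -(-3)/(-17) = -(-3)*(-1)/17 = -3*1/17 = -3/17 ≈ -0.17647)
R(c) = -3/17
(43735 + R(-120))/(9003 + Y(-147)) = (43735 - 3/17)/(9003 + √(9 - 147)) = 743492/(17*(9003 + √(-138))) = 743492/(17*(9003 + I*√138))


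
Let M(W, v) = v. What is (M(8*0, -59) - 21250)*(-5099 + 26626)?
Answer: -458718843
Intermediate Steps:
(M(8*0, -59) - 21250)*(-5099 + 26626) = (-59 - 21250)*(-5099 + 26626) = -21309*21527 = -458718843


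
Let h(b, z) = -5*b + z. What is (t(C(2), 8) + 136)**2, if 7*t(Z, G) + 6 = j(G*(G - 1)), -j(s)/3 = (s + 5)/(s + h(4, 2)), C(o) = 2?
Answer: 1279135225/70756 ≈ 18078.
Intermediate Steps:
h(b, z) = z - 5*b
j(s) = -3*(5 + s)/(-18 + s) (j(s) = -3*(s + 5)/(s + (2 - 5*4)) = -3*(5 + s)/(s + (2 - 20)) = -3*(5 + s)/(s - 18) = -3*(5 + s)/(-18 + s))
t(Z, G) = -6/7 + 3*(-5 - G*(-1 + G))/(7*(-18 + G*(-1 + G))) (t(Z, G) = -6/7 + (3*(-5 - G*(G - 1))/(-18 + G*(G - 1)))/7 = -6/7 + (3*(-5 - G*(-1 + G))/(-18 + G*(-1 + G)))/7 = -6/7 + 3*(-5 - G*(-1 + G))/(7*(-18 + G*(-1 + G))))
(t(C(2), 8) + 136)**2 = (3*(31 - 3*8*(-1 + 8))/(7*(-18 + 8*(-1 + 8))) + 136)**2 = (3*(31 - 3*8*7)/(7*(-18 + 8*7)) + 136)**2 = (3*(31 - 168)/(7*(-18 + 56)) + 136)**2 = ((3/7)*(-137)/38 + 136)**2 = ((3/7)*(1/38)*(-137) + 136)**2 = (-411/266 + 136)**2 = (35765/266)**2 = 1279135225/70756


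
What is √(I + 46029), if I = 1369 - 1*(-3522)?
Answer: 2*√12730 ≈ 225.65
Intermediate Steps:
I = 4891 (I = 1369 + 3522 = 4891)
√(I + 46029) = √(4891 + 46029) = √50920 = 2*√12730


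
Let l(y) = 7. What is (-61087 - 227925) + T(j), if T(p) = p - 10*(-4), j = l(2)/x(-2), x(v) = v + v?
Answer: -1155895/4 ≈ -2.8897e+5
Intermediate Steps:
x(v) = 2*v
j = -7/4 (j = 7/((2*(-2))) = 7/(-4) = 7*(-¼) = -7/4 ≈ -1.7500)
T(p) = 40 + p (T(p) = p + 40 = 40 + p)
(-61087 - 227925) + T(j) = (-61087 - 227925) + (40 - 7/4) = -289012 + 153/4 = -1155895/4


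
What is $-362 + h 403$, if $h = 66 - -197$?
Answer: $105627$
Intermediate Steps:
$h = 263$ ($h = 66 + 197 = 263$)
$-362 + h 403 = -362 + 263 \cdot 403 = -362 + 105989 = 105627$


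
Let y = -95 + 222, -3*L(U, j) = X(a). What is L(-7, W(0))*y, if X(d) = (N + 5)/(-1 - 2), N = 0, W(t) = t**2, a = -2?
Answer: 635/9 ≈ 70.556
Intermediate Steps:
X(d) = -5/3 (X(d) = (0 + 5)/(-1 - 2) = 5/(-3) = 5*(-1/3) = -5/3)
L(U, j) = 5/9 (L(U, j) = -1/3*(-5/3) = 5/9)
y = 127
L(-7, W(0))*y = (5/9)*127 = 635/9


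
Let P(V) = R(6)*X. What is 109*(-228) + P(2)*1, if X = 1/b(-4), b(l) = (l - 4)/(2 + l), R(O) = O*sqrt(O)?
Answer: -24852 + 3*sqrt(6)/2 ≈ -24848.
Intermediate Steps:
R(O) = O**(3/2)
b(l) = (-4 + l)/(2 + l)
X = 1/4 (X = 1/((-4 - 4)/(2 - 4)) = 1/(-8/(-2)) = 1/(-1/2*(-8)) = 1/4 ≈ 0.25000)
P(V) = 3*sqrt(6)/2 (P(V) = 6**(3/2)*(1/4) = (6*sqrt(6))*(1/4) = 3*sqrt(6)/2)
109*(-228) + P(2)*1 = 109*(-228) + (3*sqrt(6)/2)*1 = -24852 + 3*sqrt(6)/2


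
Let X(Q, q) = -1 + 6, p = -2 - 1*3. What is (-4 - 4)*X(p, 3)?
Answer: -40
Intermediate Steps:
p = -5 (p = -2 - 3 = -5)
X(Q, q) = 5
(-4 - 4)*X(p, 3) = (-4 - 4)*5 = -8*5 = -40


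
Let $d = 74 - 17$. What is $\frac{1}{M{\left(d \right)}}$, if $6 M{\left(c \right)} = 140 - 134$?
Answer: $1$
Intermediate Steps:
$d = 57$ ($d = 74 - 17 = 57$)
$M{\left(c \right)} = 1$ ($M{\left(c \right)} = \frac{140 - 134}{6} = \frac{1}{6} \cdot 6 = 1$)
$\frac{1}{M{\left(d \right)}} = 1^{-1} = 1$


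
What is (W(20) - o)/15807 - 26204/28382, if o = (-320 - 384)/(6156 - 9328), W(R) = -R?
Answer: -164460494878/177883489641 ≈ -0.92454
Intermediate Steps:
o = 176/793 (o = -704/(-3172) = -704*(-1/3172) = 176/793 ≈ 0.22194)
(W(20) - o)/15807 - 26204/28382 = (-1*20 - 1*176/793)/15807 - 26204/28382 = (-20 - 176/793)*(1/15807) - 26204*1/28382 = -16036/793*1/15807 - 13102/14191 = -16036/12534951 - 13102/14191 = -164460494878/177883489641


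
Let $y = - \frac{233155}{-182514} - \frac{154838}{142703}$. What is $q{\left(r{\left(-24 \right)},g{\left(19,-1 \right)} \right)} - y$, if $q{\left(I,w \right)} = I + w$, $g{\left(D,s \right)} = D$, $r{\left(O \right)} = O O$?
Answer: $\frac{15491938913257}{26045295342} \approx 594.81$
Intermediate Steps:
$r{\left(O \right)} = O^{2}$
$y = \frac{5011815233}{26045295342}$ ($y = \left(-233155\right) \left(- \frac{1}{182514}\right) - \frac{154838}{142703} = \frac{233155}{182514} - \frac{154838}{142703} = \frac{5011815233}{26045295342} \approx 0.19243$)
$q{\left(r{\left(-24 \right)},g{\left(19,-1 \right)} \right)} - y = \left(\left(-24\right)^{2} + 19\right) - \frac{5011815233}{26045295342} = \left(576 + 19\right) - \frac{5011815233}{26045295342} = 595 - \frac{5011815233}{26045295342} = \frac{15491938913257}{26045295342}$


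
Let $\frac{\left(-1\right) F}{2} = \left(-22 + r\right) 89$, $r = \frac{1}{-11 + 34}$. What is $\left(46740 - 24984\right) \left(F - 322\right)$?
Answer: $\frac{1794521904}{23} \approx 7.8023 \cdot 10^{7}$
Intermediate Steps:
$r = \frac{1}{23} \approx 0.043478$
$F = \frac{89890}{23}$ ($F = - 2 \left(-22 + \frac{1}{23}\right) 89 = - 2 \left(\left(- \frac{505}{23}\right) 89\right) = \left(-2\right) \left(- \frac{44945}{23}\right) = \frac{89890}{23} \approx 3908.3$)
$\left(46740 - 24984\right) \left(F - 322\right) = \left(46740 - 24984\right) \left(\frac{89890}{23} - 322\right) = 21756 \cdot \frac{82484}{23} = \frac{1794521904}{23}$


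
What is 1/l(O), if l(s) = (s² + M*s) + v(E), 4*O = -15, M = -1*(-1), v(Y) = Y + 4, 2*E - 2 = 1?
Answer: 16/253 ≈ 0.063241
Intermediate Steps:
E = 3/2 (E = 1 + (½)*1 = 1 + ½ = 3/2 ≈ 1.5000)
v(Y) = 4 + Y
M = 1
O = -15/4 (O = (¼)*(-15) = -15/4 ≈ -3.7500)
l(s) = 11/2 + s + s² (l(s) = (s² + 1*s) + (4 + 3/2) = (s² + s) + 11/2 = (s + s²) + 11/2 = 11/2 + s + s²)
1/l(O) = 1/(11/2 - 15/4 + (-15/4)²) = 1/(11/2 - 15/4 + 225/16) = 1/(253/16) = 16/253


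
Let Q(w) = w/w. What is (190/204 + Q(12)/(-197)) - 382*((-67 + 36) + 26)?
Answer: 38398153/20094 ≈ 1910.9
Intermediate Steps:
Q(w) = 1
(190/204 + Q(12)/(-197)) - 382*((-67 + 36) + 26) = (190/204 + 1/(-197)) - 382*((-67 + 36) + 26) = (190*(1/204) + 1*(-1/197)) - 382*(-31 + 26) = (95/102 - 1/197) - 382*(-5) = 18613/20094 + 1910 = 38398153/20094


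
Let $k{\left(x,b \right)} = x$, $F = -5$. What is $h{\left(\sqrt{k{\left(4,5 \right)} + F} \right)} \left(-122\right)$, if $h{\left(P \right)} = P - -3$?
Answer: $-366 - 122 i \approx -366.0 - 122.0 i$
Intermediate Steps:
$h{\left(P \right)} = 3 + P$ ($h{\left(P \right)} = P + 3 = 3 + P$)
$h{\left(\sqrt{k{\left(4,5 \right)} + F} \right)} \left(-122\right) = \left(3 + \sqrt{4 - 5}\right) \left(-122\right) = \left(3 + \sqrt{-1}\right) \left(-122\right) = \left(3 + i\right) \left(-122\right) = -366 - 122 i$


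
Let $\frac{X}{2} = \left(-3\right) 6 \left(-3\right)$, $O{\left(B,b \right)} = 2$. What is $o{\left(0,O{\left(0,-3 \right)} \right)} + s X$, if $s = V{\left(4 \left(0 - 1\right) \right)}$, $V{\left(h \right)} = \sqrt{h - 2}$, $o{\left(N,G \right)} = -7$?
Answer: $-7 + 108 i \sqrt{6} \approx -7.0 + 264.54 i$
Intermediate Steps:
$V{\left(h \right)} = \sqrt{-2 + h}$
$s = i \sqrt{6}$ ($s = \sqrt{-2 + 4 \left(0 - 1\right)} = \sqrt{-2 + 4 \left(-1\right)} = \sqrt{-2 - 4} = \sqrt{-6} = i \sqrt{6} \approx 2.4495 i$)
$X = 108$ ($X = 2 \left(-3\right) 6 \left(-3\right) = 2 \left(\left(-18\right) \left(-3\right)\right) = 2 \cdot 54 = 108$)
$o{\left(0,O{\left(0,-3 \right)} \right)} + s X = -7 + i \sqrt{6} \cdot 108 = -7 + 108 i \sqrt{6}$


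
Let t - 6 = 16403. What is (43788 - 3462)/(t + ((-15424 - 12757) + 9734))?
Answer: -20163/1019 ≈ -19.787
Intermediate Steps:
t = 16409 (t = 6 + 16403 = 16409)
(43788 - 3462)/(t + ((-15424 - 12757) + 9734)) = (43788 - 3462)/(16409 + ((-15424 - 12757) + 9734)) = 40326/(16409 + (-28181 + 9734)) = 40326/(16409 - 18447) = 40326/(-2038) = 40326*(-1/2038) = -20163/1019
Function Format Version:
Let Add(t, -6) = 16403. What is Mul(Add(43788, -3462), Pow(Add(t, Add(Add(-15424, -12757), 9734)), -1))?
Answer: Rational(-20163, 1019) ≈ -19.787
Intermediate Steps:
t = 16409 (t = Add(6, 16403) = 16409)
Mul(Add(43788, -3462), Pow(Add(t, Add(Add(-15424, -12757), 9734)), -1)) = Mul(Add(43788, -3462), Pow(Add(16409, Add(Add(-15424, -12757), 9734)), -1)) = Mul(40326, Pow(Add(16409, Add(-28181, 9734)), -1)) = Mul(40326, Pow(Add(16409, -18447), -1)) = Mul(40326, Pow(-2038, -1)) = Mul(40326, Rational(-1, 2038)) = Rational(-20163, 1019)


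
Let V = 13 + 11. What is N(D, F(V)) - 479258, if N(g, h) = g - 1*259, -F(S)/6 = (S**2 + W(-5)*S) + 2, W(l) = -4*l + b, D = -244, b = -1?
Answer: -479761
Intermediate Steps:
V = 24
W(l) = -1 - 4*l (W(l) = -4*l - 1 = -1 - 4*l)
F(S) = -12 - 114*S - 6*S**2 (F(S) = -6*((S**2 + (-1 - 4*(-5))*S) + 2) = -6*((S**2 + (-1 + 20)*S) + 2) = -6*((S**2 + 19*S) + 2) = -6*(2 + S**2 + 19*S) = -12 - 114*S - 6*S**2)
N(g, h) = -259 + g (N(g, h) = g - 259 = -259 + g)
N(D, F(V)) - 479258 = (-259 - 244) - 479258 = -503 - 479258 = -479761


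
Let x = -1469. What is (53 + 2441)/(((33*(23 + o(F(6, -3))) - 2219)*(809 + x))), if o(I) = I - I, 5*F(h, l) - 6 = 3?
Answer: 1247/481800 ≈ 0.0025882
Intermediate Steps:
F(h, l) = 9/5 (F(h, l) = 6/5 + (⅕)*3 = 6/5 + ⅗ = 9/5)
o(I) = 0
(53 + 2441)/(((33*(23 + o(F(6, -3))) - 2219)*(809 + x))) = (53 + 2441)/(((33*(23 + 0) - 2219)*(809 - 1469))) = 2494/(((33*23 - 2219)*(-660))) = 2494/(((759 - 2219)*(-660))) = 2494/((-1460*(-660))) = 2494/963600 = 2494*(1/963600) = 1247/481800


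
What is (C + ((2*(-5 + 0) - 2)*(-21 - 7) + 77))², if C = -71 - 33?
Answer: 95481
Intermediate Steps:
C = -104
(C + ((2*(-5 + 0) - 2)*(-21 - 7) + 77))² = (-104 + ((2*(-5 + 0) - 2)*(-21 - 7) + 77))² = (-104 + ((2*(-5) - 2)*(-28) + 77))² = (-104 + ((-10 - 2)*(-28) + 77))² = (-104 + (-12*(-28) + 77))² = (-104 + (336 + 77))² = (-104 + 413)² = 309² = 95481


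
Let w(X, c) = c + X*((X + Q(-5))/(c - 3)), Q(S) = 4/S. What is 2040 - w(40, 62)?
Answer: 115134/59 ≈ 1951.4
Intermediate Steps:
w(X, c) = c + X*(-4/5 + X)/(-3 + c) (w(X, c) = c + X*((X + 4/(-5))/(c - 3)) = c + X*((X + 4*(-1/5))/(-3 + c)) = c + X*((X - 4/5)/(-3 + c)) = c + X*((-4/5 + X)/(-3 + c)) = c + X*(-4/5 + X)/(-3 + c))
2040 - w(40, 62) = 2040 - (40**2 + 62**2 - 3*62 - 4/5*40)/(-3 + 62) = 2040 - (1600 + 3844 - 186 - 32)/59 = 2040 - 5226/59 = 115134/59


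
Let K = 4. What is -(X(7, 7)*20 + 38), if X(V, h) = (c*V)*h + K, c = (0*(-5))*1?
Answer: -118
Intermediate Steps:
c = 0 (c = 0*1 = 0)
X(V, h) = 4 (X(V, h) = (0*V)*h + 4 = 0*h + 4 = 0 + 4 = 4)
-(X(7, 7)*20 + 38) = -(4*20 + 38) = -(80 + 38) = -1*118 = -118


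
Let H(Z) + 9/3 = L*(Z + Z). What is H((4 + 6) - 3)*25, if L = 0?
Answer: -75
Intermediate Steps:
H(Z) = -3 (H(Z) = -3 + 0*(Z + Z) = -3 + 0*(2*Z) = -3 + 0 = -3)
H((4 + 6) - 3)*25 = -3*25 = -75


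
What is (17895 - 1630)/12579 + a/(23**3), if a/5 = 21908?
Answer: 1575799915/153048693 ≈ 10.296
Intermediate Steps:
a = 109540 (a = 5*21908 = 109540)
(17895 - 1630)/12579 + a/(23**3) = (17895 - 1630)/12579 + 109540/(23**3) = 16265*(1/12579) + 109540/12167 = 16265/12579 + 109540*(1/12167) = 16265/12579 + 109540/12167 = 1575799915/153048693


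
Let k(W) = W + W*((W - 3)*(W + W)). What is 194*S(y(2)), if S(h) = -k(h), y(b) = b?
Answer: 1164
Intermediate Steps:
k(W) = W + 2*W**2*(-3 + W) (k(W) = W + W*((-3 + W)*(2*W)) = W + W*(2*W*(-3 + W)) = W + 2*W**2*(-3 + W))
S(h) = -h*(1 - 6*h + 2*h**2)
194*S(y(2)) = 194*(2*(-1 - 2*2**2 + 6*2)) = 194*(2*(-1 - 2*4 + 12)) = 194*(2*(-1 - 8 + 12)) = 194*(2*3) = 194*6 = 1164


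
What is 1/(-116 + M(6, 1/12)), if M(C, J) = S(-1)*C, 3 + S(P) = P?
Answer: -1/140 ≈ -0.0071429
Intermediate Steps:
S(P) = -3 + P
M(C, J) = -4*C (M(C, J) = (-3 - 1)*C = -4*C)
1/(-116 + M(6, 1/12)) = 1/(-116 - 4*6) = 1/(-116 - 24) = 1/(-140) = -1/140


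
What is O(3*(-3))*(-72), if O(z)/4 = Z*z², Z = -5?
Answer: 116640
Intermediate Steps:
O(z) = -20*z² (O(z) = 4*(-5*z²) = -20*z²)
O(3*(-3))*(-72) = -20*(3*(-3))²*(-72) = -20*(-9)²*(-72) = -20*81*(-72) = -1620*(-72) = 116640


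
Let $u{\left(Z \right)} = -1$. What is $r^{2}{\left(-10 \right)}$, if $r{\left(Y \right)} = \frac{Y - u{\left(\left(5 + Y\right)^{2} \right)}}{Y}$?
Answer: $\frac{81}{100} \approx 0.81$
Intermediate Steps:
$r{\left(Y \right)} = \frac{1 + Y}{Y}$ ($r{\left(Y \right)} = \frac{Y - -1}{Y} = \frac{Y + 1}{Y} = \frac{1 + Y}{Y}$)
$r^{2}{\left(-10 \right)} = \left(\frac{1 - 10}{-10}\right)^{2} = \left(\left(- \frac{1}{10}\right) \left(-9\right)\right)^{2} = \left(\frac{9}{10}\right)^{2} = \frac{81}{100}$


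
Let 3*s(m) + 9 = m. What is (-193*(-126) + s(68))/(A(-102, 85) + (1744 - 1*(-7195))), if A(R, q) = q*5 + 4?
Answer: 73013/28104 ≈ 2.5980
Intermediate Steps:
s(m) = -3 + m/3
A(R, q) = 4 + 5*q (A(R, q) = 5*q + 4 = 4 + 5*q)
(-193*(-126) + s(68))/(A(-102, 85) + (1744 - 1*(-7195))) = (-193*(-126) + (-3 + (⅓)*68))/((4 + 5*85) + (1744 - 1*(-7195))) = (24318 + (-3 + 68/3))/((4 + 425) + (1744 + 7195)) = (24318 + 59/3)/(429 + 8939) = (73013/3)/9368 = (73013/3)*(1/9368) = 73013/28104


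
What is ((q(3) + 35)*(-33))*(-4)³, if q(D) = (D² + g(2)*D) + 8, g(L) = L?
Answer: 122496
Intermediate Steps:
q(D) = 8 + D² + 2*D (q(D) = (D² + 2*D) + 8 = 8 + D² + 2*D)
((q(3) + 35)*(-33))*(-4)³ = (((8 + 3² + 2*3) + 35)*(-33))*(-4)³ = (((8 + 9 + 6) + 35)*(-33))*(-64) = ((23 + 35)*(-33))*(-64) = (58*(-33))*(-64) = -1914*(-64) = 122496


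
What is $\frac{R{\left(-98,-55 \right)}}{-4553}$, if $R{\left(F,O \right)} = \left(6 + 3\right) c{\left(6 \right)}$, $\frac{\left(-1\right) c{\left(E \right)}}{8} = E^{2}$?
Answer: $\frac{2592}{4553} \approx 0.56929$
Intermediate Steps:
$c{\left(E \right)} = - 8 E^{2}$
$R{\left(F,O \right)} = -2592$ ($R{\left(F,O \right)} = \left(6 + 3\right) \left(- 8 \cdot 6^{2}\right) = 9 \left(\left(-8\right) 36\right) = 9 \left(-288\right) = -2592$)
$\frac{R{\left(-98,-55 \right)}}{-4553} = - \frac{2592}{-4553} = \left(-2592\right) \left(- \frac{1}{4553}\right) = \frac{2592}{4553}$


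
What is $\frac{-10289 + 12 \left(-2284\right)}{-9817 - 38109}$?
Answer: $\frac{37697}{47926} \approx 0.78657$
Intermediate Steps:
$\frac{-10289 + 12 \left(-2284\right)}{-9817 - 38109} = \frac{-10289 - 27408}{-47926} = \left(-37697\right) \left(- \frac{1}{47926}\right) = \frac{37697}{47926}$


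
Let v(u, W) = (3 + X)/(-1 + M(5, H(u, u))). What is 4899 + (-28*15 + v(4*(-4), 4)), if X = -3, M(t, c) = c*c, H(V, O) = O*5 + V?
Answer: 4479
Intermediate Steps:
H(V, O) = V + 5*O (H(V, O) = 5*O + V = V + 5*O)
M(t, c) = c²
v(u, W) = 0 (v(u, W) = (3 - 3)/(-1 + (u + 5*u)²) = 0/(-1 + (6*u)²) = 0/(-1 + 36*u²) = 0)
4899 + (-28*15 + v(4*(-4), 4)) = 4899 + (-28*15 + 0) = 4899 + (-420 + 0) = 4899 - 420 = 4479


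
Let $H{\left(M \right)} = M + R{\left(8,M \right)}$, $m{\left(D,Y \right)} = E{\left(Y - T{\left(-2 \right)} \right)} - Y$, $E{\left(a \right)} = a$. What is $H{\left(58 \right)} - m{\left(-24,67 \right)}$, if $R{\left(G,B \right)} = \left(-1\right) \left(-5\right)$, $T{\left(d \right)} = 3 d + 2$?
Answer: $59$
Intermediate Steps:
$T{\left(d \right)} = 2 + 3 d$
$R{\left(G,B \right)} = 5$
$m{\left(D,Y \right)} = 4$ ($m{\left(D,Y \right)} = \left(Y - \left(2 + 3 \left(-2\right)\right)\right) - Y = \left(Y - \left(2 - 6\right)\right) - Y = \left(Y - -4\right) - Y = \left(Y + 4\right) - Y = \left(4 + Y\right) - Y = 4$)
$H{\left(M \right)} = 5 + M$ ($H{\left(M \right)} = M + 5 = 5 + M$)
$H{\left(58 \right)} - m{\left(-24,67 \right)} = \left(5 + 58\right) - 4 = 63 - 4 = 59$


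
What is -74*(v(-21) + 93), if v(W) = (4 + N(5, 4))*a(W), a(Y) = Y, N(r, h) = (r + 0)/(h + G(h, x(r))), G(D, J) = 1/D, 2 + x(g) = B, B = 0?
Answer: 19758/17 ≈ 1162.2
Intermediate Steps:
x(g) = -2 (x(g) = -2 + 0 = -2)
N(r, h) = r/(h + 1/h) (N(r, h) = (r + 0)/(h + 1/h) = r/(h + 1/h))
v(W) = 88*W/17 (v(W) = (4 + 4*5/(1 + 4**2))*W = (4 + 4*5/(1 + 16))*W = (4 + 4*5/17)*W = (4 + 4*5*(1/17))*W = (4 + 20/17)*W = 88*W/17)
-74*(v(-21) + 93) = -74*((88/17)*(-21) + 93) = -74*(-1848/17 + 93) = -74*(-267/17) = 19758/17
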